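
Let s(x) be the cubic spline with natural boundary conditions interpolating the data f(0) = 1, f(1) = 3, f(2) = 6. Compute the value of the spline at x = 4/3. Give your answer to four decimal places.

3.9074

Write m_i for s''(x_i). With h_i = 1, 1 and divided differences Δ_i = 2, 3, the continuity of s' gives the tridiagonal system
  1·m_0 + 4·m_1 + 1·m_2 = 6(Δ_1 - Δ_0) = 6
Natural end conditions: m_0 = m_2 = 0.
Hence m_0 = 0, m_1 = 3/2, m_2 = 0.
On [1, 2], s(x) = 3 + 5/2·(x - 1) + 3/4·(x - 1)² - 1/4·(x - 1)³.
With (x - 1) = 1/3: s(4/3) = 211/54.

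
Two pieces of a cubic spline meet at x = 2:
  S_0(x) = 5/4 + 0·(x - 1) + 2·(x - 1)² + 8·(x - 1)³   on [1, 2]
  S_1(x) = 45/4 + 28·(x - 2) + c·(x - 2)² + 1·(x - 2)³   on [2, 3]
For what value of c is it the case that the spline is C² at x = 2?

S_0''(x) = 4 + 48·(x - 1), so S_0''(2) = 52. On the right, S_1''(2) = 2c, so c = 26.

26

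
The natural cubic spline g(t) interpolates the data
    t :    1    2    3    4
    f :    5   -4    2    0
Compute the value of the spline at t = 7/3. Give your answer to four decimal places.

-2.7506

Write M_i for g''(x_i). With h_i = 1, 1, 1 and divided differences Δ_i = -9, 6, -2, the continuity of g' gives the tridiagonal system
  1·M_0 + 4·M_1 + 1·M_2 = 6(Δ_1 - Δ_0) = 90
  1·M_1 + 4·M_2 + 1·M_3 = 6(Δ_2 - Δ_1) = -48
Natural end conditions: M_0 = M_3 = 0.
Solving the tridiagonal system: M_0 = 0, M_1 = 136/5, M_2 = -94/5, M_3 = 0.
On [2, 3], g(t) = -4 + 1/15·(t - 2) + 68/5·(t - 2)² - 23/3·(t - 2)³.
With (t - 2) = 1/3: g(7/3) = -1114/405.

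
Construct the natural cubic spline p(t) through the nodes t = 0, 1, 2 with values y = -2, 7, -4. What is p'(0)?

14

Let M_i = p''(x_i). Step sizes h_i = 1, 1; slopes of the chords Δ_i = (y_(i+1) - y_i)/h_i = 9, -11.
  1·M_0 + 4·M_1 + 1·M_2 = 6(Δ_1 - Δ_0) = -120
Natural end conditions: M_0 = M_2 = 0.
Solving: M_0 = 0, M_1 = -30, M_2 = 0.
On [0, 1], p'(t) = b_0 + 2c_0·t + 3d_0·t² with b_0 = Δ_0 - h_0(2M_0 + M_1)/6 = 14, c_0 = M_0/2 = 0, d_0 = (M_1 - M_0)/(6h_0) = -5. So p'(0) = 14.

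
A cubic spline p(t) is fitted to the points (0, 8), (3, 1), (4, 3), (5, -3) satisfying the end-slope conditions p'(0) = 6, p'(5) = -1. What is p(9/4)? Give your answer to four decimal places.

Put σ_i = p'' at the i-th knot. Here h = (3, 1, 1) and Δ = (-7/3, 2, -6), so the interior equations h_(i-1)·σ_(i-1) + 2(h_(i-1)+h_i)·σ_i + h_i·σ_(i+1) = 6(Δ_i − Δ_(i-1)) read
  3·σ_0 + 8·σ_1 + 1·σ_2 = 6(Δ_1 - Δ_0) = 26
  1·σ_1 + 4·σ_2 + 1·σ_3 = 6(Δ_2 - Δ_1) = -48
Clamped end conditions give two more equations: 2h_0·σ_0 + h_0·σ_1 = 6(Δ_0 - p'(0)) = -50 and h_2·σ_2 + 2h_2·σ_3 = 6(p'(5) - Δ_2) = 30.
Forward elimination and back-substitution give σ_0 = -1208/87, σ_1 = 322/29, σ_2 = -614/29, σ_3 = 742/29.
On [0, 3], p(t) = 8 + 6·t - 604/87·t² + 1087/783·t³.
With t = 9/4: p(9/4) = 4021/1856.

2.1665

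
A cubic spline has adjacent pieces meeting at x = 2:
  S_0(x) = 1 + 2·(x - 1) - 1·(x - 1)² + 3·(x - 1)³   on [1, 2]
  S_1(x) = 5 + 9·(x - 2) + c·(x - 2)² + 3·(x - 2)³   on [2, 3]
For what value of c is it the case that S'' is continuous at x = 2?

S_0''(x) = -2 + 18·(x - 1), so S_0''(2) = 16. On the right, S_1''(2) = 2c, so c = 8.

8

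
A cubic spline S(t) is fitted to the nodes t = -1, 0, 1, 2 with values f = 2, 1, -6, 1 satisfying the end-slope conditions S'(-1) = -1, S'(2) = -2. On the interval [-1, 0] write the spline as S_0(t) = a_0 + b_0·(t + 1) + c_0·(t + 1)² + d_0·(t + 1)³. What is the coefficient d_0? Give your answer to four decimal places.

-5.2667

Let m_i = S''(x_i). Step sizes h_i = 1, 1, 1; slopes of the chords Δ_i = (y_(i+1) - y_i)/h_i = -1, -7, 7.
  1·m_0 + 4·m_1 + 1·m_2 = 6(Δ_1 - Δ_0) = -36
  1·m_1 + 4·m_2 + 1·m_3 = 6(Δ_2 - Δ_1) = 84
Clamped end conditions give two more equations: 2h_0·m_0 + h_0·m_1 = 6(Δ_0 - S'(-1)) = 0 and h_2·m_2 + 2h_2·m_3 = 6(S'(2) - Δ_2) = -54.
Solving the tridiagonal system: m_0 = 158/15, m_1 = -316/15, m_2 = 566/15, m_3 = -688/15.
On [-1, 0], with S_0(t) = a_0 + b_0·(t + 1) + c_0·(t + 1)² + d_0·(t + 1)³: c_0 = m_0/2 = 79/15, d_0 = (m_1 - m_0)/(6h_0) = -79/15, b_0 = Δ_0 - h_0(2m_0 + m_1)/6 = -1.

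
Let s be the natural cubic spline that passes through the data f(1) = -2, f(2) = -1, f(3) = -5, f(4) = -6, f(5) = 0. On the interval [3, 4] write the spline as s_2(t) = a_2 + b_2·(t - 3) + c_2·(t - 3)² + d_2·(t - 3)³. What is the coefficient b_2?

With M_i denoting the second derivative at x_i, h_i = 1, 1, 1, 1, and Δ_i = (y_(i+1) − y_i)/h_i = 1, -4, -1, 6:
  1·M_0 + 4·M_1 + 1·M_2 = 6(Δ_1 - Δ_0) = -30
  1·M_1 + 4·M_2 + 1·M_3 = 6(Δ_2 - Δ_1) = 18
  1·M_2 + 4·M_3 + 1·M_4 = 6(Δ_3 - Δ_2) = 42
Natural end conditions: M_0 = M_4 = 0.
Hence M_0 = 0, M_1 = -60/7, M_2 = 30/7, M_3 = 66/7, M_4 = 0.
On [3, 4], with s_2(t) = a_2 + b_2·(t - 3) + c_2·(t - 3)² + d_2·(t - 3)³: c_2 = M_2/2 = 15/7, d_2 = (M_3 - M_2)/(6h_2) = 6/7, b_2 = Δ_2 - h_2(2M_2 + M_3)/6 = -4.

-4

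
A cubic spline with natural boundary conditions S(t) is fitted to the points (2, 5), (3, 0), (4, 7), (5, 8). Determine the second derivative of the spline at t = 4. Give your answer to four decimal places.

Let σ_i = S''(x_i). Step sizes h_i = 1, 1, 1; slopes of the chords Δ_i = (y_(i+1) - y_i)/h_i = -5, 7, 1.
  1·σ_0 + 4·σ_1 + 1·σ_2 = 6(Δ_1 - Δ_0) = 72
  1·σ_1 + 4·σ_2 + 1·σ_3 = 6(Δ_2 - Δ_1) = -36
Natural end conditions: σ_0 = σ_3 = 0.
Solving: σ_0 = 0, σ_1 = 108/5, σ_2 = -72/5, σ_3 = 0.

-14.4000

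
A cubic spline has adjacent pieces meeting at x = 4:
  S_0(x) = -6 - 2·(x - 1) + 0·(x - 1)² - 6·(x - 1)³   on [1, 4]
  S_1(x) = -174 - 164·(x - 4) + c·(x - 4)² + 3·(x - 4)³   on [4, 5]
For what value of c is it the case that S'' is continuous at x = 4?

-54

S_0''(x) = 0 - 36·(x - 1), so S_0''(4) = -108. On the right, S_1''(4) = 2c, so c = -54.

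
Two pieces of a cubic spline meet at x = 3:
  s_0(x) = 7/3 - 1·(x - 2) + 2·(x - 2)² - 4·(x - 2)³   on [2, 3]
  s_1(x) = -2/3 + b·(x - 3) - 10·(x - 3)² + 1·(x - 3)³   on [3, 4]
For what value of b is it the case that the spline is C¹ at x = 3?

-9

s_0'(x) = -1 + 4·(x - 2) - 12·(x - 2)², so s_0'(3) = -9. On the right, s_1'(3) = b, so b = -9.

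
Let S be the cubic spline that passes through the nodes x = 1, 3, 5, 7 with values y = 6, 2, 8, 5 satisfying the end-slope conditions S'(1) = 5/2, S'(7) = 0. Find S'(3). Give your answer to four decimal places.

Put σ_i = S'' at the i-th knot. Here h = (2, 2, 2) and Δ = (-2, 3, -3/2), so the interior equations h_(i-1)·σ_(i-1) + 2(h_(i-1)+h_i)·σ_i + h_i·σ_(i+1) = 6(Δ_i − Δ_(i-1)) read
  2·σ_0 + 8·σ_1 + 2·σ_2 = 6(Δ_1 - Δ_0) = 30
  2·σ_1 + 8·σ_2 + 2·σ_3 = 6(Δ_2 - Δ_1) = -27
Clamped end conditions give two more equations: 2h_0·σ_0 + h_0·σ_1 = 6(Δ_0 - S'(1)) = -27 and h_2·σ_2 + 2h_2·σ_3 = 6(S'(7) - Δ_2) = 9.
Solving: σ_0 = -65/6, σ_1 = 49/6, σ_2 = -41/6, σ_3 = 17/3.
On [3, 5], S'(x) = b_1 + 2c_1·(x - 3) + 3d_1·(x - 3)² with b_1 = Δ_1 - h_1(2σ_1 + σ_2)/6 = -1/6, c_1 = σ_1/2 = 49/12, d_1 = (σ_2 - σ_1)/(6h_1) = -5/4. So S'(3) = -1/6.

-0.1667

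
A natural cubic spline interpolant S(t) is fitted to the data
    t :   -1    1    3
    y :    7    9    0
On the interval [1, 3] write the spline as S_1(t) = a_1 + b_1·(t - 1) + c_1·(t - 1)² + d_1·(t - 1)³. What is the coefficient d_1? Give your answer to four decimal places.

Write M_i for S''(x_i). With h_i = 2, 2 and divided differences Δ_i = 1, -9/2, the continuity of S' gives the tridiagonal system
  2·M_0 + 8·M_1 + 2·M_2 = 6(Δ_1 - Δ_0) = -33
Natural end conditions: M_0 = M_2 = 0.
Forward elimination and back-substitution give M_0 = 0, M_1 = -33/8, M_2 = 0.
On [1, 3], with S_1(t) = a_1 + b_1·(t - 1) + c_1·(t - 1)² + d_1·(t - 1)³: c_1 = M_1/2 = -33/16, d_1 = (M_2 - M_1)/(6h_1) = 11/32, b_1 = Δ_1 - h_1(2M_1 + M_2)/6 = -7/4.

0.3438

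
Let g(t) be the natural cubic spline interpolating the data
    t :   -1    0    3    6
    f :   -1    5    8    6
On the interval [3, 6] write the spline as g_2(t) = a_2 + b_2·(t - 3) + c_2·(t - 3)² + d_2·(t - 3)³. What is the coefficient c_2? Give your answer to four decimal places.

With M_i denoting the second derivative at x_i, h_i = 1, 3, 3, and Δ_i = (y_(i+1) − y_i)/h_i = 6, 1, -2/3:
  1·M_0 + 8·M_1 + 3·M_2 = 6(Δ_1 - Δ_0) = -30
  3·M_1 + 12·M_2 + 3·M_3 = 6(Δ_2 - Δ_1) = -10
Natural end conditions: M_0 = M_3 = 0.
Hence M_0 = 0, M_1 = -110/29, M_2 = 10/87, M_3 = 0.
On [3, 6], with g_2(t) = a_2 + b_2·(t - 3) + c_2·(t - 3)² + d_2·(t - 3)³: c_2 = M_2/2 = 5/87, d_2 = (M_3 - M_2)/(6h_2) = -5/783, b_2 = Δ_2 - h_2(2M_2 + M_3)/6 = -68/87.

0.0575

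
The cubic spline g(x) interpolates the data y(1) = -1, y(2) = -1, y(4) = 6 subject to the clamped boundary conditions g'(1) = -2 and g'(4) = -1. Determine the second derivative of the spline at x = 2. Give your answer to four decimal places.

Put M_i = g'' at the i-th knot. Here h = (1, 2) and Δ = (0, 7/2), so the interior equations h_(i-1)·M_(i-1) + 2(h_(i-1)+h_i)·M_i + h_i·M_(i+1) = 6(Δ_i − Δ_(i-1)) read
  1·M_0 + 6·M_1 + 2·M_2 = 6(Δ_1 - Δ_0) = 21
Clamped end conditions give two more equations: 2h_0·M_0 + h_0·M_1 = 6(Δ_0 - g'(1)) = 12 and h_1·M_1 + 2h_1·M_2 = 6(g'(4) - Δ_1) = -27.
Hence M_0 = 17/6, M_1 = 19/3, M_2 = -119/12.

6.3333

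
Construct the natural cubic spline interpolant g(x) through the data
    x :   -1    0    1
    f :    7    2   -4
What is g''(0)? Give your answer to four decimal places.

Put σ_i = g'' at the i-th knot. Here h = (1, 1) and Δ = (-5, -6), so the interior equations h_(i-1)·σ_(i-1) + 2(h_(i-1)+h_i)·σ_i + h_i·σ_(i+1) = 6(Δ_i − Δ_(i-1)) read
  1·σ_0 + 4·σ_1 + 1·σ_2 = 6(Δ_1 - Δ_0) = -6
Natural end conditions: σ_0 = σ_2 = 0.
Forward elimination and back-substitution give σ_0 = 0, σ_1 = -3/2, σ_2 = 0.

-1.5000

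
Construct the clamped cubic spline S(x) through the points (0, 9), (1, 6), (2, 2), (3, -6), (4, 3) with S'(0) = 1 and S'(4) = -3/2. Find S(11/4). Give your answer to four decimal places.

With m_i denoting the second derivative at x_i, h_i = 1, 1, 1, 1, and Δ_i = (y_(i+1) − y_i)/h_i = -3, -4, -8, 9:
  1·m_0 + 4·m_1 + 1·m_2 = 6(Δ_1 - Δ_0) = -6
  1·m_1 + 4·m_2 + 1·m_3 = 6(Δ_2 - Δ_1) = -24
  1·m_2 + 4·m_3 + 1·m_4 = 6(Δ_3 - Δ_2) = 102
Clamped end conditions give two more equations: 2h_0·m_0 + h_0·m_1 = 6(Δ_0 - S'(0)) = -24 and h_3·m_3 + 2h_3·m_4 = 6(S'(4) - Δ_3) = -63.
Solving: m_0 = -869/56, m_1 = 197/28, m_2 = -149/8, m_3 = 1217/28, m_4 = -2981/56.
On [2, 3], S(x) = 2 - 253/28·(x - 2) - 149/16·(x - 2)² + 1159/112·(x - 2)³.
With (x - 2) = 3/4: S(11/4) = -5785/1024.

-5.6494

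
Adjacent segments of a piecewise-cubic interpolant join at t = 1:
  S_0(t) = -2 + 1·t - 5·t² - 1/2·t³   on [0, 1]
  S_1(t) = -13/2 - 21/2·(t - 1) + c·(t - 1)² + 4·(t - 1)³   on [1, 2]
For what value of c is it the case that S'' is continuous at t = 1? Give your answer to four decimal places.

S_0''(t) = -10 - 3·t, so S_0''(1) = -13. On the right, S_1''(1) = 2c, so c = -13/2.

-6.5000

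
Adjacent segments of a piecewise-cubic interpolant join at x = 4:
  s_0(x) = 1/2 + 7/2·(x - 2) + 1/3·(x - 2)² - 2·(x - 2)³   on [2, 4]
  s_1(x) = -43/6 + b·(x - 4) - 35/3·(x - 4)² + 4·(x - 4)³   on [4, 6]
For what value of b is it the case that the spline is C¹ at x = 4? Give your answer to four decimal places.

s_0'(x) = 7/2 + 2/3·(x - 2) - 6·(x - 2)², so s_0'(4) = -115/6. On the right, s_1'(4) = b, so b = -115/6.

-19.1667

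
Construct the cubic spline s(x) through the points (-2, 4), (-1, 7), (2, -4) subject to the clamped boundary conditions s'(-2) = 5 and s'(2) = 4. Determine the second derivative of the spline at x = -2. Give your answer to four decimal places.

-1.2500

Write m_i for s''(x_i). With h_i = 1, 3 and divided differences Δ_i = 3, -11/3, the continuity of s' gives the tridiagonal system
  1·m_0 + 8·m_1 + 3·m_2 = 6(Δ_1 - Δ_0) = -40
Clamped end conditions give two more equations: 2h_0·m_0 + h_0·m_1 = 6(Δ_0 - s'(-2)) = -12 and h_1·m_1 + 2h_1·m_2 = 6(s'(2) - Δ_1) = 46.
Solving the tridiagonal system: m_0 = -5/4, m_1 = -19/2, m_2 = 149/12.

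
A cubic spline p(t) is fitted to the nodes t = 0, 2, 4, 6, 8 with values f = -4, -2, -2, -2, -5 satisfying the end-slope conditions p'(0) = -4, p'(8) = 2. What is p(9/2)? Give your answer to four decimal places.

Write M_i for p''(x_i). With h_i = 2, 2, 2, 2 and divided differences Δ_i = 1, 0, 0, -3/2, the continuity of p' gives the tridiagonal system
  2·M_0 + 8·M_1 + 2·M_2 = 6(Δ_1 - Δ_0) = -6
  2·M_1 + 8·M_2 + 2·M_3 = 6(Δ_2 - Δ_1) = 0
  2·M_2 + 8·M_3 + 2·M_4 = 6(Δ_3 - Δ_2) = -9
Clamped end conditions give two more equations: 2h_0·M_0 + h_0·M_1 = 6(Δ_0 - p'(0)) = 30 and h_3·M_3 + 2h_3·M_4 = 6(p'(8) - Δ_3) = 21.
Solving: M_0 = 1035/112, M_1 = -195/56, M_2 = 27/16, M_3 = -183/56, M_4 = 771/112.
On [4, 6], p(t) = -2 - 1/28·(t - 4) + 27/32·(t - 4)² - 185/448·(t - 4)³.
With (t - 4) = 1/2: p(9/2) = -6661/3584.

-1.8585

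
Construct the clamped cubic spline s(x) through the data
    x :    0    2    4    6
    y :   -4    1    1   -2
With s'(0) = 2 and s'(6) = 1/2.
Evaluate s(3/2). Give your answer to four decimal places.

-0.1000

With σ_i denoting the second derivative at x_i, h_i = 2, 2, 2, and Δ_i = (y_(i+1) − y_i)/h_i = 5/2, 0, -3/2:
  2·σ_0 + 8·σ_1 + 2·σ_2 = 6(Δ_1 - Δ_0) = -15
  2·σ_1 + 8·σ_2 + 2·σ_3 = 6(Δ_2 - Δ_1) = -9
Clamped end conditions give two more equations: 2h_0·σ_0 + h_0·σ_1 = 6(Δ_0 - s'(0)) = 3 and h_2·σ_2 + 2h_2·σ_3 = 6(s'(6) - Δ_2) = 12.
Forward elimination and back-substitution give σ_0 = 17/10, σ_1 = -19/10, σ_2 = -8/5, σ_3 = 19/5.
On [0, 2], s(x) = -4 + 2·x + 17/20·x² - 3/10·x³.
With x = 3/2: s(3/2) = -1/10.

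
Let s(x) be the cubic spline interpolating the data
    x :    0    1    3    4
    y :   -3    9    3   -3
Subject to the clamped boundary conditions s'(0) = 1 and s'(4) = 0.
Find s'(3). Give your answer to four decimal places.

-9.4571

Write M_i for s''(x_i). With h_i = 1, 2, 1 and divided differences Δ_i = 12, -3, -6, the continuity of s' gives the tridiagonal system
  1·M_0 + 6·M_1 + 2·M_2 = 6(Δ_1 - Δ_0) = -90
  2·M_1 + 6·M_2 + 1·M_3 = 6(Δ_2 - Δ_1) = -18
Clamped end conditions give two more equations: 2h_0·M_0 + h_0·M_1 = 6(Δ_0 - s'(0)) = 66 and h_2·M_2 + 2h_2·M_3 = 6(s'(4) - Δ_2) = 36.
Hence M_0 = 1558/35, M_1 = -806/35, M_2 = 64/35, M_3 = 598/35.
On [3, 4], s'(x) = b_2 + 2c_2·(x - 3) + 3d_2·(x - 3)² with b_2 = Δ_2 - h_2(2M_2 + M_3)/6 = -331/35, c_2 = M_2/2 = 32/35, d_2 = (M_3 - M_2)/(6h_2) = 89/35. So s'(3) = -331/35.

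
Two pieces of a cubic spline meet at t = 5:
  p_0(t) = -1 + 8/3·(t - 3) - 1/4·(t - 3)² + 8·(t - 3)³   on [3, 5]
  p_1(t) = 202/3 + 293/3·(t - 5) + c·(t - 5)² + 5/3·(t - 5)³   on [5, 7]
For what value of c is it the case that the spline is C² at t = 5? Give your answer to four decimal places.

p_0''(t) = -1/2 + 48·(t - 3), so p_0''(5) = 191/2. On the right, p_1''(5) = 2c, so c = 191/4.

47.7500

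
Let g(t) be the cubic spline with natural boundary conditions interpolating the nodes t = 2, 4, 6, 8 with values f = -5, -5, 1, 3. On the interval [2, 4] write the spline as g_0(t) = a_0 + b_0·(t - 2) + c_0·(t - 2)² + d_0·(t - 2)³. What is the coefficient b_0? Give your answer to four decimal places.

-0.9333

Put σ_i = g'' at the i-th knot. Here h = (2, 2, 2) and Δ = (0, 3, 1), so the interior equations h_(i-1)·σ_(i-1) + 2(h_(i-1)+h_i)·σ_i + h_i·σ_(i+1) = 6(Δ_i − Δ_(i-1)) read
  2·σ_0 + 8·σ_1 + 2·σ_2 = 6(Δ_1 - Δ_0) = 18
  2·σ_1 + 8·σ_2 + 2·σ_3 = 6(Δ_2 - Δ_1) = -12
Natural end conditions: σ_0 = σ_3 = 0.
Solving: σ_0 = 0, σ_1 = 14/5, σ_2 = -11/5, σ_3 = 0.
On [2, 4], with g_0(t) = a_0 + b_0·(t - 2) + c_0·(t - 2)² + d_0·(t - 2)³: c_0 = σ_0/2 = 0, d_0 = (σ_1 - σ_0)/(6h_0) = 7/30, b_0 = Δ_0 - h_0(2σ_0 + σ_1)/6 = -14/15.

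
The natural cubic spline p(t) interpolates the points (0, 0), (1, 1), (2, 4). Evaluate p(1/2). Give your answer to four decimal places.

Let M_i = p''(x_i). Step sizes h_i = 1, 1; slopes of the chords Δ_i = (y_(i+1) - y_i)/h_i = 1, 3.
  1·M_0 + 4·M_1 + 1·M_2 = 6(Δ_1 - Δ_0) = 12
Natural end conditions: M_0 = M_2 = 0.
Solving: M_0 = 0, M_1 = 3, M_2 = 0.
On [0, 1], p(t) = 0 + 1/2·t + 0·t² + 1/2·t³.
With t = 1/2: p(1/2) = 5/16.

0.3125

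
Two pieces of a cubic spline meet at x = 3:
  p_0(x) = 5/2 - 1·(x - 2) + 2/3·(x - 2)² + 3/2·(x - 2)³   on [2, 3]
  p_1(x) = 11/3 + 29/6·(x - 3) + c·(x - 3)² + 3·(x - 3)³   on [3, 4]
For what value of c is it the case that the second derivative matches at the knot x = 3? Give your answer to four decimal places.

5.1667

p_0''(x) = 4/3 + 9·(x - 2), so p_0''(3) = 31/3. On the right, p_1''(3) = 2c, so c = 31/6.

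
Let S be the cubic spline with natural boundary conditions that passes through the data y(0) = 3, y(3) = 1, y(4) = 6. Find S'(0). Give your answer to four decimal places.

Write σ_i for S''(x_i). With h_i = 3, 1 and divided differences Δ_i = -2/3, 5, the continuity of S' gives the tridiagonal system
  3·σ_0 + 8·σ_1 + 1·σ_2 = 6(Δ_1 - Δ_0) = 34
Natural end conditions: σ_0 = σ_2 = 0.
Solving the tridiagonal system: σ_0 = 0, σ_1 = 17/4, σ_2 = 0.
On [0, 3], S'(x) = b_0 + 2c_0·x + 3d_0·x² with b_0 = Δ_0 - h_0(2σ_0 + σ_1)/6 = -67/24, c_0 = σ_0/2 = 0, d_0 = (σ_1 - σ_0)/(6h_0) = 17/72. So S'(0) = -67/24.

-2.7917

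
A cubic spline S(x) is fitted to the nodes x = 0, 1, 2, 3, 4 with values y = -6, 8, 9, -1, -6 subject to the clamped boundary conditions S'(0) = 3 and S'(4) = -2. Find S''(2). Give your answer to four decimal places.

-11.7500

Let M_i = S''(x_i). Step sizes h_i = 1, 1, 1, 1; slopes of the chords Δ_i = (y_(i+1) - y_i)/h_i = 14, 1, -10, -5.
  1·M_0 + 4·M_1 + 1·M_2 = 6(Δ_1 - Δ_0) = -78
  1·M_1 + 4·M_2 + 1·M_3 = 6(Δ_2 - Δ_1) = -66
  1·M_2 + 4·M_3 + 1·M_4 = 6(Δ_3 - Δ_2) = 30
Clamped end conditions give two more equations: 2h_0·M_0 + h_0·M_1 = 6(Δ_0 - S'(0)) = 66 and h_3·M_3 + 2h_3·M_4 = 6(S'(4) - Δ_3) = 18.
Forward elimination and back-substitution give M_0 = 1321/28, M_1 = -397/14, M_2 = -47/4, M_3 = 131/14, M_4 = 121/28.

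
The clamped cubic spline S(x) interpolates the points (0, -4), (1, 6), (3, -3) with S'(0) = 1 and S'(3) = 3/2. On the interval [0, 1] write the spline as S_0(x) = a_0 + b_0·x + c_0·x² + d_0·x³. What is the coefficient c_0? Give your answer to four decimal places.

20.8333

Let M_i = S''(x_i). Step sizes h_i = 1, 2; slopes of the chords Δ_i = (y_(i+1) - y_i)/h_i = 10, -9/2.
  1·M_0 + 6·M_1 + 2·M_2 = 6(Δ_1 - Δ_0) = -87
Clamped end conditions give two more equations: 2h_0·M_0 + h_0·M_1 = 6(Δ_0 - S'(0)) = 54 and h_1·M_1 + 2h_1·M_2 = 6(S'(3) - Δ_1) = 36.
Solving: M_0 = 125/3, M_1 = -88/3, M_2 = 71/3.
On [0, 1], with S_0(x) = a_0 + b_0·x + c_0·x² + d_0·x³: c_0 = M_0/2 = 125/6, d_0 = (M_1 - M_0)/(6h_0) = -71/6, b_0 = Δ_0 - h_0(2M_0 + M_1)/6 = 1.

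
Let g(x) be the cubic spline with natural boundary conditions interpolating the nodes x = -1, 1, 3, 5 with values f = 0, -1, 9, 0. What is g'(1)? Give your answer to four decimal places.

3.7000

Put m_i = g'' at the i-th knot. Here h = (2, 2, 2) and Δ = (-1/2, 5, -9/2), so the interior equations h_(i-1)·m_(i-1) + 2(h_(i-1)+h_i)·m_i + h_i·m_(i+1) = 6(Δ_i − Δ_(i-1)) read
  2·m_0 + 8·m_1 + 2·m_2 = 6(Δ_1 - Δ_0) = 33
  2·m_1 + 8·m_2 + 2·m_3 = 6(Δ_2 - Δ_1) = -57
Natural end conditions: m_0 = m_3 = 0.
Solving the tridiagonal system: m_0 = 0, m_1 = 63/10, m_2 = -87/10, m_3 = 0.
On [1, 3], g'(x) = b_1 + 2c_1·(x - 1) + 3d_1·(x - 1)² with b_1 = Δ_1 - h_1(2m_1 + m_2)/6 = 37/10, c_1 = m_1/2 = 63/20, d_1 = (m_2 - m_1)/(6h_1) = -5/4. So g'(1) = 37/10.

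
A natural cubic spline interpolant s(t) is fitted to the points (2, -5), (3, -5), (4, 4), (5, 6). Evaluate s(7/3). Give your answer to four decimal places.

Let M_i = s''(x_i). Step sizes h_i = 1, 1, 1; slopes of the chords Δ_i = (y_(i+1) - y_i)/h_i = 0, 9, 2.
  1·M_0 + 4·M_1 + 1·M_2 = 6(Δ_1 - Δ_0) = 54
  1·M_1 + 4·M_2 + 1·M_3 = 6(Δ_2 - Δ_1) = -42
Natural end conditions: M_0 = M_3 = 0.
Forward elimination and back-substitution give M_0 = 0, M_1 = 86/5, M_2 = -74/5, M_3 = 0.
On [2, 3], s(t) = -5 - 43/15·(t - 2) + 0·(t - 2)² + 43/15·(t - 2)³.
With (t - 2) = 1/3: s(7/3) = -2369/405.

-5.8494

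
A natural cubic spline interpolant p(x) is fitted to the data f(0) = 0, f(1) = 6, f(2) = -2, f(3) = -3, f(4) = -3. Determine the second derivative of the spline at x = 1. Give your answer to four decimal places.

-25.3929

Put m_i = p'' at the i-th knot. Here h = (1, 1, 1, 1) and Δ = (6, -8, -1, 0), so the interior equations h_(i-1)·m_(i-1) + 2(h_(i-1)+h_i)·m_i + h_i·m_(i+1) = 6(Δ_i − Δ_(i-1)) read
  1·m_0 + 4·m_1 + 1·m_2 = 6(Δ_1 - Δ_0) = -84
  1·m_1 + 4·m_2 + 1·m_3 = 6(Δ_2 - Δ_1) = 42
  1·m_2 + 4·m_3 + 1·m_4 = 6(Δ_3 - Δ_2) = 6
Natural end conditions: m_0 = m_4 = 0.
Solving: m_0 = 0, m_1 = -711/28, m_2 = 123/7, m_3 = -81/28, m_4 = 0.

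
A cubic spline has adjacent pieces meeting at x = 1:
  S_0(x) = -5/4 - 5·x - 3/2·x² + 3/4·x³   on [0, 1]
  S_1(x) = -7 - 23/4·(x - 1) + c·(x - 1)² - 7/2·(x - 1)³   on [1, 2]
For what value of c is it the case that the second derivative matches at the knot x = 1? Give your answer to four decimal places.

0.7500

S_0''(x) = -3 + 9/2·x, so S_0''(1) = 3/2. On the right, S_1''(1) = 2c, so c = 3/4.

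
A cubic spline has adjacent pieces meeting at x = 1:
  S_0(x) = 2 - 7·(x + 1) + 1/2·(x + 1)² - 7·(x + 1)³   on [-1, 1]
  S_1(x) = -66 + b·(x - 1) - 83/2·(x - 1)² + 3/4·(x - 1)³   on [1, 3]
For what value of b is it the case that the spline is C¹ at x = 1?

S_0'(x) = -7 + 1·(x + 1) - 21·(x + 1)², so S_0'(1) = -89. On the right, S_1'(1) = b, so b = -89.

-89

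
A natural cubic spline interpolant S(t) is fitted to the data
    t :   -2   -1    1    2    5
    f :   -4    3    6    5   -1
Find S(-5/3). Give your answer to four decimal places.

-1.4053

Put M_i = S'' at the i-th knot. Here h = (1, 2, 1, 3) and Δ = (7, 3/2, -1, -2), so the interior equations h_(i-1)·M_(i-1) + 2(h_(i-1)+h_i)·M_i + h_i·M_(i+1) = 6(Δ_i − Δ_(i-1)) read
  1·M_0 + 6·M_1 + 2·M_2 = 6(Δ_1 - Δ_0) = -33
  2·M_1 + 6·M_2 + 1·M_3 = 6(Δ_2 - Δ_1) = -15
  1·M_2 + 8·M_3 + 3·M_4 = 6(Δ_3 - Δ_2) = -6
Natural end conditions: M_0 = M_4 = 0.
Solving the tridiagonal system: M_0 = 0, M_1 = -1323/250, M_2 = -78/125, M_3 = -84/125, M_4 = 0.
On [-2, -1], S(t) = -4 + 3941/500·(t + 2) + 0·(t + 2)² - 441/500·(t + 2)³.
With (t + 2) = 1/3: S(-5/3) = -527/375.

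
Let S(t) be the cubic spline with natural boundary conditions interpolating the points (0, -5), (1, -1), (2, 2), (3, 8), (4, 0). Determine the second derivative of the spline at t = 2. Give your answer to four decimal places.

Put σ_i = S'' at the i-th knot. Here h = (1, 1, 1, 1) and Δ = (4, 3, 6, -8), so the interior equations h_(i-1)·σ_(i-1) + 2(h_(i-1)+h_i)·σ_i + h_i·σ_(i+1) = 6(Δ_i − Δ_(i-1)) read
  1·σ_0 + 4·σ_1 + 1·σ_2 = 6(Δ_1 - Δ_0) = -6
  1·σ_1 + 4·σ_2 + 1·σ_3 = 6(Δ_2 - Δ_1) = 18
  1·σ_2 + 4·σ_3 + 1·σ_4 = 6(Δ_3 - Δ_2) = -84
Natural end conditions: σ_0 = σ_4 = 0.
Solving the tridiagonal system: σ_0 = 0, σ_1 = -123/28, σ_2 = 81/7, σ_3 = -669/28, σ_4 = 0.

11.5714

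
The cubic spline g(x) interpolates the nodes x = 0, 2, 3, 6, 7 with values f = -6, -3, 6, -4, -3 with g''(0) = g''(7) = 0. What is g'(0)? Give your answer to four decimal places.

-1.7557

Let M_i = g''(x_i). Step sizes h_i = 2, 1, 3, 1; slopes of the chords Δ_i = (y_(i+1) - y_i)/h_i = 3/2, 9, -10/3, 1.
  2·M_0 + 6·M_1 + 1·M_2 = 6(Δ_1 - Δ_0) = 45
  1·M_1 + 8·M_2 + 3·M_3 = 6(Δ_2 - Δ_1) = -74
  3·M_2 + 8·M_3 + 1·M_4 = 6(Δ_3 - Δ_2) = 26
Natural end conditions: M_0 = M_4 = 0.
Solving: M_0 = 0, M_1 = 3145/322, M_2 = -2190/161, M_3 = 2689/322, M_4 = 0.
On [0, 2], g'(x) = b_0 + 2c_0·x + 3d_0·x² with b_0 = Δ_0 - h_0(2M_0 + M_1)/6 = -848/483, c_0 = M_0/2 = 0, d_0 = (M_1 - M_0)/(6h_0) = 3145/3864. So g'(0) = -848/483.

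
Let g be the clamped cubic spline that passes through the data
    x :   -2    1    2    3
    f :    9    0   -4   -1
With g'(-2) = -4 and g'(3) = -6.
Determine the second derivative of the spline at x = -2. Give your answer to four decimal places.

3.3103

Let M_i = g''(x_i). Step sizes h_i = 3, 1, 1; slopes of the chords Δ_i = (y_(i+1) - y_i)/h_i = -3, -4, 3.
  3·M_0 + 8·M_1 + 1·M_2 = 6(Δ_1 - Δ_0) = -6
  1·M_1 + 4·M_2 + 1·M_3 = 6(Δ_2 - Δ_1) = 42
Clamped end conditions give two more equations: 2h_0·M_0 + h_0·M_1 = 6(Δ_0 - g'(-2)) = 6 and h_2·M_2 + 2h_2·M_3 = 6(g'(3) - Δ_2) = -54.
Hence M_0 = 96/29, M_1 = -134/29, M_2 = 610/29, M_3 = -1088/29.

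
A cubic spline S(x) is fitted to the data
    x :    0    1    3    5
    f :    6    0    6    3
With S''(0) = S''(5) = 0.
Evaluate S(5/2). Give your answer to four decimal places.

4.1165

Write M_i for S''(x_i). With h_i = 1, 2, 2 and divided differences Δ_i = -6, 3, -3/2, the continuity of S' gives the tridiagonal system
  1·M_0 + 6·M_1 + 2·M_2 = 6(Δ_1 - Δ_0) = 54
  2·M_1 + 8·M_2 + 2·M_3 = 6(Δ_2 - Δ_1) = -27
Natural end conditions: M_0 = M_3 = 0.
Solving: M_0 = 0, M_1 = 243/22, M_2 = -135/22, M_3 = 0.
On [1, 3], S(x) = 0 - 51/22·(x - 1) + 243/44·(x - 1)² - 63/44·(x - 1)³.
With (x - 1) = 3/2: S(5/2) = 1449/352.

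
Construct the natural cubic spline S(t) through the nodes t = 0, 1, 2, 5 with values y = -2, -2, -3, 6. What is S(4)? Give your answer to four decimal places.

1.5376

Let σ_i = S''(x_i). Step sizes h_i = 1, 1, 3; slopes of the chords Δ_i = (y_(i+1) - y_i)/h_i = 0, -1, 3.
  1·σ_0 + 4·σ_1 + 1·σ_2 = 6(Δ_1 - Δ_0) = -6
  1·σ_1 + 8·σ_2 + 3·σ_3 = 6(Δ_2 - Δ_1) = 24
Natural end conditions: σ_0 = σ_3 = 0.
Solving: σ_0 = 0, σ_1 = -72/31, σ_2 = 102/31, σ_3 = 0.
On [2, 5], S(t) = -3 - 9/31·(t - 2) + 51/31·(t - 2)² - 17/93·(t - 2)³.
With (t - 2) = 2: S(4) = 143/93.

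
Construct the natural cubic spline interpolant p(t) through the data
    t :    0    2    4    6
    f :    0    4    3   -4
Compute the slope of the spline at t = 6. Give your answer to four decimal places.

-4.1333

Put m_i = p'' at the i-th knot. Here h = (2, 2, 2) and Δ = (2, -1/2, -7/2), so the interior equations h_(i-1)·m_(i-1) + 2(h_(i-1)+h_i)·m_i + h_i·m_(i+1) = 6(Δ_i − Δ_(i-1)) read
  2·m_0 + 8·m_1 + 2·m_2 = 6(Δ_1 - Δ_0) = -15
  2·m_1 + 8·m_2 + 2·m_3 = 6(Δ_2 - Δ_1) = -18
Natural end conditions: m_0 = m_3 = 0.
Solving: m_0 = 0, m_1 = -7/5, m_2 = -19/10, m_3 = 0.
On [4, 6], p'(t) = b_2 + 2c_2·(t - 4) + 3d_2·(t - 4)² with b_2 = Δ_2 - h_2(2m_2 + m_3)/6 = -67/30, c_2 = m_2/2 = -19/20, d_2 = (m_3 - m_2)/(6h_2) = 19/120. So p'(6) = -62/15.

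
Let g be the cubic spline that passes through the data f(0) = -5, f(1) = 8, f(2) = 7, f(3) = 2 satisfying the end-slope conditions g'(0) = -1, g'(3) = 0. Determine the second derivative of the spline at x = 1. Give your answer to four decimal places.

-35.7333

Let m_i = g''(x_i). Step sizes h_i = 1, 1, 1; slopes of the chords Δ_i = (y_(i+1) - y_i)/h_i = 13, -1, -5.
  1·m_0 + 4·m_1 + 1·m_2 = 6(Δ_1 - Δ_0) = -84
  1·m_1 + 4·m_2 + 1·m_3 = 6(Δ_2 - Δ_1) = -24
Clamped end conditions give two more equations: 2h_0·m_0 + h_0·m_1 = 6(Δ_0 - g'(0)) = 84 and h_2·m_2 + 2h_2·m_3 = 6(g'(3) - Δ_2) = 30.
Hence m_0 = 898/15, m_1 = -536/15, m_2 = -14/15, m_3 = 232/15.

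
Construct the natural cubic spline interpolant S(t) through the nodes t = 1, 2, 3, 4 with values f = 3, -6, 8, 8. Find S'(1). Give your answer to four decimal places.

-16.0667

Write M_i for S''(x_i). With h_i = 1, 1, 1 and divided differences Δ_i = -9, 14, 0, the continuity of S' gives the tridiagonal system
  1·M_0 + 4·M_1 + 1·M_2 = 6(Δ_1 - Δ_0) = 138
  1·M_1 + 4·M_2 + 1·M_3 = 6(Δ_2 - Δ_1) = -84
Natural end conditions: M_0 = M_3 = 0.
Solving: M_0 = 0, M_1 = 212/5, M_2 = -158/5, M_3 = 0.
On [1, 2], S'(t) = b_0 + 2c_0·(t - 1) + 3d_0·(t - 1)² with b_0 = Δ_0 - h_0(2M_0 + M_1)/6 = -241/15, c_0 = M_0/2 = 0, d_0 = (M_1 - M_0)/(6h_0) = 106/15. So S'(1) = -241/15.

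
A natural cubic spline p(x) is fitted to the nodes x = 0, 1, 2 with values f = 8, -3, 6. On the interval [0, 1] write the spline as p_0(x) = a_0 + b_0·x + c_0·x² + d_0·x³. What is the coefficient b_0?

-16

With m_i denoting the second derivative at x_i, h_i = 1, 1, and Δ_i = (y_(i+1) − y_i)/h_i = -11, 9:
  1·m_0 + 4·m_1 + 1·m_2 = 6(Δ_1 - Δ_0) = 120
Natural end conditions: m_0 = m_2 = 0.
Forward elimination and back-substitution give m_0 = 0, m_1 = 30, m_2 = 0.
On [0, 1], with p_0(x) = a_0 + b_0·x + c_0·x² + d_0·x³: c_0 = m_0/2 = 0, d_0 = (m_1 - m_0)/(6h_0) = 5, b_0 = Δ_0 - h_0(2m_0 + m_1)/6 = -16.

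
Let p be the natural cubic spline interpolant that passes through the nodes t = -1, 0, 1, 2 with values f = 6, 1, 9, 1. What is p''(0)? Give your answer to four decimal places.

Put m_i = p'' at the i-th knot. Here h = (1, 1, 1) and Δ = (-5, 8, -8), so the interior equations h_(i-1)·m_(i-1) + 2(h_(i-1)+h_i)·m_i + h_i·m_(i+1) = 6(Δ_i − Δ_(i-1)) read
  1·m_0 + 4·m_1 + 1·m_2 = 6(Δ_1 - Δ_0) = 78
  1·m_1 + 4·m_2 + 1·m_3 = 6(Δ_2 - Δ_1) = -96
Natural end conditions: m_0 = m_3 = 0.
Solving the tridiagonal system: m_0 = 0, m_1 = 136/5, m_2 = -154/5, m_3 = 0.

27.2000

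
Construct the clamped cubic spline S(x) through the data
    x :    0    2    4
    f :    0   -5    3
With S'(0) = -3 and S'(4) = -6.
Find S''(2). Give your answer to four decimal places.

Let M_i = S''(x_i). Step sizes h_i = 2, 2; slopes of the chords Δ_i = (y_(i+1) - y_i)/h_i = -5/2, 4.
  2·M_0 + 8·M_1 + 2·M_2 = 6(Δ_1 - Δ_0) = 39
Clamped end conditions give two more equations: 2h_0·M_0 + h_0·M_1 = 6(Δ_0 - S'(0)) = 3 and h_1·M_1 + 2h_1·M_2 = 6(S'(4) - Δ_1) = -60.
Solving the tridiagonal system: M_0 = -39/8, M_1 = 45/4, M_2 = -165/8.

11.2500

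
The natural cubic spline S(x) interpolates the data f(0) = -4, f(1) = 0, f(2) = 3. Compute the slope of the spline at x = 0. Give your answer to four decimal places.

4.2500

With M_i denoting the second derivative at x_i, h_i = 1, 1, and Δ_i = (y_(i+1) − y_i)/h_i = 4, 3:
  1·M_0 + 4·M_1 + 1·M_2 = 6(Δ_1 - Δ_0) = -6
Natural end conditions: M_0 = M_2 = 0.
Hence M_0 = 0, M_1 = -3/2, M_2 = 0.
On [0, 1], S'(x) = b_0 + 2c_0·x + 3d_0·x² with b_0 = Δ_0 - h_0(2M_0 + M_1)/6 = 17/4, c_0 = M_0/2 = 0, d_0 = (M_1 - M_0)/(6h_0) = -1/4. So S'(0) = 17/4.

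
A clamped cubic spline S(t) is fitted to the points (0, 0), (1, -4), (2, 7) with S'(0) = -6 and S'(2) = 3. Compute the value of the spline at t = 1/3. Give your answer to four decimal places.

-2.3704

With σ_i denoting the second derivative at x_i, h_i = 1, 1, and Δ_i = (y_(i+1) − y_i)/h_i = -4, 11:
  1·σ_0 + 4·σ_1 + 1·σ_2 = 6(Δ_1 - Δ_0) = 90
Clamped end conditions give two more equations: 2h_0·σ_0 + h_0·σ_1 = 6(Δ_0 - S'(0)) = 12 and h_1·σ_1 + 2h_1·σ_2 = 6(S'(2) - Δ_1) = -48.
Forward elimination and back-substitution give σ_0 = -12, σ_1 = 36, σ_2 = -42.
On [0, 1], S(t) = 0 - 6·t - 6·t² + 8·t³.
With t = 1/3: S(1/3) = -64/27.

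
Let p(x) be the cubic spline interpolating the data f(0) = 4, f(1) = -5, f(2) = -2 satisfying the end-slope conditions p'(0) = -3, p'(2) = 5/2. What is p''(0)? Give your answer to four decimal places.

Let σ_i = p''(x_i). Step sizes h_i = 1, 1; slopes of the chords Δ_i = (y_(i+1) - y_i)/h_i = -9, 3.
  1·σ_0 + 4·σ_1 + 1·σ_2 = 6(Δ_1 - Δ_0) = 72
Clamped end conditions give two more equations: 2h_0·σ_0 + h_0·σ_1 = 6(Δ_0 - p'(0)) = -36 and h_1·σ_1 + 2h_1·σ_2 = 6(p'(2) - Δ_1) = -3.
Hence σ_0 = -133/4, σ_1 = 61/2, σ_2 = -67/4.

-33.2500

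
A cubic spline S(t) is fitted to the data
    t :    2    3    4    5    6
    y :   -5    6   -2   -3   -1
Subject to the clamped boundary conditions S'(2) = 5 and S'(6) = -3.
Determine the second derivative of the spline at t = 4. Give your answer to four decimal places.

Put M_i = S'' at the i-th knot. Here h = (1, 1, 1, 1) and Δ = (11, -8, -1, 2), so the interior equations h_(i-1)·M_(i-1) + 2(h_(i-1)+h_i)·M_i + h_i·M_(i+1) = 6(Δ_i − Δ_(i-1)) read
  1·M_0 + 4·M_1 + 1·M_2 = 6(Δ_1 - Δ_0) = -114
  1·M_1 + 4·M_2 + 1·M_3 = 6(Δ_2 - Δ_1) = 42
  1·M_2 + 4·M_3 + 1·M_4 = 6(Δ_3 - Δ_2) = 18
Clamped end conditions give two more equations: 2h_0·M_0 + h_0·M_1 = 6(Δ_0 - S'(2)) = 36 and h_3·M_3 + 2h_3·M_4 = 6(S'(6) - Δ_3) = -30.
Hence M_0 = 557/14, M_1 = -305/7, M_2 = 41/2, M_3 = 25/7, M_4 = -235/14.

20.5000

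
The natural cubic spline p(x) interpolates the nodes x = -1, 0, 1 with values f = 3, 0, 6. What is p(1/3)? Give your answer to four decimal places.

1.1667

Put M_i = p'' at the i-th knot. Here h = (1, 1) and Δ = (-3, 6), so the interior equations h_(i-1)·M_(i-1) + 2(h_(i-1)+h_i)·M_i + h_i·M_(i+1) = 6(Δ_i − Δ_(i-1)) read
  1·M_0 + 4·M_1 + 1·M_2 = 6(Δ_1 - Δ_0) = 54
Natural end conditions: M_0 = M_2 = 0.
Solving: M_0 = 0, M_1 = 27/2, M_2 = 0.
On [0, 1], p(x) = 0 + 3/2·x + 27/4·x² - 9/4·x³.
With x = 1/3: p(1/3) = 7/6.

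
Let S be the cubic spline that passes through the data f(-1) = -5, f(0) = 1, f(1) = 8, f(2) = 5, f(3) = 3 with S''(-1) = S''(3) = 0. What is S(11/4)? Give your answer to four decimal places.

With M_i denoting the second derivative at x_i, h_i = 1, 1, 1, 1, and Δ_i = (y_(i+1) − y_i)/h_i = 6, 7, -3, -2:
  1·M_0 + 4·M_1 + 1·M_2 = 6(Δ_1 - Δ_0) = 6
  1·M_1 + 4·M_2 + 1·M_3 = 6(Δ_2 - Δ_1) = -60
  1·M_2 + 4·M_3 + 1·M_4 = 6(Δ_3 - Δ_2) = 6
Natural end conditions: M_0 = M_4 = 0.
Forward elimination and back-substitution give M_0 = 0, M_1 = 6, M_2 = -18, M_3 = 6, M_4 = 0.
On [2, 3], S(x) = 5 - 4·(x - 2) + 3·(x - 2)² - 1·(x - 2)³.
With (x - 2) = 3/4: S(11/4) = 209/64.

3.2656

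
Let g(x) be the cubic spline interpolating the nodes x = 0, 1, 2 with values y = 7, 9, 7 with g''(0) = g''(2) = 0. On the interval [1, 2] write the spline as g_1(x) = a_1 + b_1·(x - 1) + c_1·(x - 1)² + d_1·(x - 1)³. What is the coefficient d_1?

Put σ_i = g'' at the i-th knot. Here h = (1, 1) and Δ = (2, -2), so the interior equations h_(i-1)·σ_(i-1) + 2(h_(i-1)+h_i)·σ_i + h_i·σ_(i+1) = 6(Δ_i − Δ_(i-1)) read
  1·σ_0 + 4·σ_1 + 1·σ_2 = 6(Δ_1 - Δ_0) = -24
Natural end conditions: σ_0 = σ_2 = 0.
Hence σ_0 = 0, σ_1 = -6, σ_2 = 0.
On [1, 2], with g_1(x) = a_1 + b_1·(x - 1) + c_1·(x - 1)² + d_1·(x - 1)³: c_1 = σ_1/2 = -3, d_1 = (σ_2 - σ_1)/(6h_1) = 1, b_1 = Δ_1 - h_1(2σ_1 + σ_2)/6 = 0.

1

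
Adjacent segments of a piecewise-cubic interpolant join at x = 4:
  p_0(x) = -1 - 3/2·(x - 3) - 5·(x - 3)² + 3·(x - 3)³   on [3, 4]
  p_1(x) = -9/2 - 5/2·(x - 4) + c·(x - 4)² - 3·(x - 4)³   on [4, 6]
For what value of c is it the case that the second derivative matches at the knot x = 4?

p_0''(x) = -10 + 18·(x - 3), so p_0''(4) = 8. On the right, p_1''(4) = 2c, so c = 4.

4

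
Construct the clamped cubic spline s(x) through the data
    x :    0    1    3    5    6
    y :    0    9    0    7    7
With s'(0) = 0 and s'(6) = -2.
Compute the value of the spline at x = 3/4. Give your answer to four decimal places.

Write σ_i for s''(x_i). With h_i = 1, 2, 2, 1 and divided differences Δ_i = 9, -9/2, 7/2, 0, the continuity of s' gives the tridiagonal system
  1·σ_0 + 6·σ_1 + 2·σ_2 = 6(Δ_1 - Δ_0) = -81
  2·σ_1 + 8·σ_2 + 2·σ_3 = 6(Δ_2 - Δ_1) = 48
  2·σ_2 + 6·σ_3 + 1·σ_4 = 6(Δ_3 - Δ_2) = -21
Clamped end conditions give two more equations: 2h_0·σ_0 + h_0·σ_1 = 6(Δ_0 - s'(0)) = 54 and h_3·σ_3 + 2h_3·σ_4 = 6(s'(6) - Δ_3) = -12.
Solving: σ_0 = 1300/33, σ_1 = -818/33, σ_2 = 85/6, σ_3 = -260/33, σ_4 = -68/33.
On [0, 1], s(x) = 0 + 0·x + 650/33·x² - 353/33·x³.
With x = 3/4: s(3/4) = 4623/704.

6.5668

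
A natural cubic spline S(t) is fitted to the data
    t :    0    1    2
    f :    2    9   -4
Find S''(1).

-30

Let σ_i = S''(x_i). Step sizes h_i = 1, 1; slopes of the chords Δ_i = (y_(i+1) - y_i)/h_i = 7, -13.
  1·σ_0 + 4·σ_1 + 1·σ_2 = 6(Δ_1 - Δ_0) = -120
Natural end conditions: σ_0 = σ_2 = 0.
Solving the tridiagonal system: σ_0 = 0, σ_1 = -30, σ_2 = 0.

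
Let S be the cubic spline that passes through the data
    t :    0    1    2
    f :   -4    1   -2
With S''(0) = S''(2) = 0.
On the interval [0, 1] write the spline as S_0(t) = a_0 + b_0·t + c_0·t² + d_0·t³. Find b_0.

7

Put M_i = S'' at the i-th knot. Here h = (1, 1) and Δ = (5, -3), so the interior equations h_(i-1)·M_(i-1) + 2(h_(i-1)+h_i)·M_i + h_i·M_(i+1) = 6(Δ_i − Δ_(i-1)) read
  1·M_0 + 4·M_1 + 1·M_2 = 6(Δ_1 - Δ_0) = -48
Natural end conditions: M_0 = M_2 = 0.
Hence M_0 = 0, M_1 = -12, M_2 = 0.
On [0, 1], with S_0(t) = a_0 + b_0·t + c_0·t² + d_0·t³: c_0 = M_0/2 = 0, d_0 = (M_1 - M_0)/(6h_0) = -2, b_0 = Δ_0 - h_0(2M_0 + M_1)/6 = 7.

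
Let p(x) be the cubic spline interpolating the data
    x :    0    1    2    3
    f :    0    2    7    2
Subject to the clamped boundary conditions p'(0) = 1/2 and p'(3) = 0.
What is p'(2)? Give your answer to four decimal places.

-1.3667

Put M_i = p'' at the i-th knot. Here h = (1, 1, 1) and Δ = (2, 5, -5), so the interior equations h_(i-1)·M_(i-1) + 2(h_(i-1)+h_i)·M_i + h_i·M_(i+1) = 6(Δ_i − Δ_(i-1)) read
  1·M_0 + 4·M_1 + 1·M_2 = 6(Δ_1 - Δ_0) = 18
  1·M_1 + 4·M_2 + 1·M_3 = 6(Δ_2 - Δ_1) = -60
Clamped end conditions give two more equations: 2h_0·M_0 + h_0·M_1 = 6(Δ_0 - p'(0)) = 9 and h_2·M_2 + 2h_2·M_3 = 6(p'(3) - Δ_2) = 30.
Forward elimination and back-substitution give M_0 = -14/15, M_1 = 163/15, M_2 = -368/15, M_3 = 409/15.
On [2, 3], p'(x) = b_2 + 2c_2·(x - 2) + 3d_2·(x - 2)² with b_2 = Δ_2 - h_2(2M_2 + M_3)/6 = -41/30, c_2 = M_2/2 = -184/15, d_2 = (M_3 - M_2)/(6h_2) = 259/30. So p'(2) = -41/30.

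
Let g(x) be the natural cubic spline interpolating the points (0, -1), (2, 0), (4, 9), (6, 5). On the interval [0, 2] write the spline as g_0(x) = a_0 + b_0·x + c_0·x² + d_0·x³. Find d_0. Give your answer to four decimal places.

0.3750

Write M_i for g''(x_i). With h_i = 2, 2, 2 and divided differences Δ_i = 1/2, 9/2, -2, the continuity of g' gives the tridiagonal system
  2·M_0 + 8·M_1 + 2·M_2 = 6(Δ_1 - Δ_0) = 24
  2·M_1 + 8·M_2 + 2·M_3 = 6(Δ_2 - Δ_1) = -39
Natural end conditions: M_0 = M_3 = 0.
Solving: M_0 = 0, M_1 = 9/2, M_2 = -6, M_3 = 0.
On [0, 2], with g_0(x) = a_0 + b_0·x + c_0·x² + d_0·x³: c_0 = M_0/2 = 0, d_0 = (M_1 - M_0)/(6h_0) = 3/8, b_0 = Δ_0 - h_0(2M_0 + M_1)/6 = -1.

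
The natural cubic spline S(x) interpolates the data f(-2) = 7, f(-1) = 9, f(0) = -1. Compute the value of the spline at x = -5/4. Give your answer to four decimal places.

9.4844

With m_i denoting the second derivative at x_i, h_i = 1, 1, and Δ_i = (y_(i+1) − y_i)/h_i = 2, -10:
  1·m_0 + 4·m_1 + 1·m_2 = 6(Δ_1 - Δ_0) = -72
Natural end conditions: m_0 = m_2 = 0.
Solving the tridiagonal system: m_0 = 0, m_1 = -18, m_2 = 0.
On [-2, -1], S(x) = 7 + 5·(x + 2) + 0·(x + 2)² - 3·(x + 2)³.
With (x + 2) = 3/4: S(-5/4) = 607/64.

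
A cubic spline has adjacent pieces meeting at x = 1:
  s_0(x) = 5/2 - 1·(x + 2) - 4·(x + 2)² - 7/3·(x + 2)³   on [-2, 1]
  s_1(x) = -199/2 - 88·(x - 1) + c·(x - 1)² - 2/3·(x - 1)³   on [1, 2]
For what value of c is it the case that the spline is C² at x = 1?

-25

s_0''(x) = -8 - 14·(x + 2), so s_0''(1) = -50. On the right, s_1''(1) = 2c, so c = -25.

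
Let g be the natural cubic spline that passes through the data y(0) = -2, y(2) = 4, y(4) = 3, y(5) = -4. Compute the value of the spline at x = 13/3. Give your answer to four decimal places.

Write M_i for g''(x_i). With h_i = 2, 2, 1 and divided differences Δ_i = 3, -1/2, -7, the continuity of g' gives the tridiagonal system
  2·M_0 + 8·M_1 + 2·M_2 = 6(Δ_1 - Δ_0) = -21
  2·M_1 + 6·M_2 + 1·M_3 = 6(Δ_2 - Δ_1) = -39
Natural end conditions: M_0 = M_3 = 0.
Hence M_0 = 0, M_1 = -12/11, M_2 = -135/22, M_3 = 0.
On [4, 5], g(x) = 3 - 109/22·(x - 4) - 135/44·(x - 4)² + 45/44·(x - 4)³.
With (x - 4) = 1/3: g(13/3) = 23/22.

1.0455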